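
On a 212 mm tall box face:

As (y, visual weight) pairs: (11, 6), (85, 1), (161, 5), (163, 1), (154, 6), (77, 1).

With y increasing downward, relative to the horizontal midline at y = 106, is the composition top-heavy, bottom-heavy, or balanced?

balanced

Weights sum to 6 + 1 + 5 + 1 + 6 + 1 = 20.
Σw·y = 2120; ȳ = 2120/20 ≈ 106.00.
That equals the midline 106 — balanced.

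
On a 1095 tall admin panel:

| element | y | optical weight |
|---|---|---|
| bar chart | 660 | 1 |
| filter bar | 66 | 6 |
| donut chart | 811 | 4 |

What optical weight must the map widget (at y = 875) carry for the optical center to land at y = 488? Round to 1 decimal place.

Fixed elements: Σw = 1 + 6 + 4 = 11, Σw·y = 1·660 + 6·66 + 4·811 = 4300.
For the centroid to hit 488: (4300 + w·875) / (11 + w) = 488.
Solving: w = (488·11 − 4300) / (875 − 488) = 1068 / 387 ≈ 2.76.

w ≈ 2.8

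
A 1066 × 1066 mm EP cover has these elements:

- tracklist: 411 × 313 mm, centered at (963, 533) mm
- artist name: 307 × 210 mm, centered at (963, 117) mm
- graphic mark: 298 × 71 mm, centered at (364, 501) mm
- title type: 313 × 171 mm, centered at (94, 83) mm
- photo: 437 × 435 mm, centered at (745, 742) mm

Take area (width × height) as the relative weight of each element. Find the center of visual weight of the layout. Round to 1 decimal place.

(743.2, 507.1)

Areas: tracklist 411·313 = 128643, artist name 307·210 = 64470, graphic mark 298·71 = 21158, title type 313·171 = 53523, photo 437·435 = 190095. Total weight = 457889.
Σw·x = 128643·963 + 64470·963 + 21158·364 + 53523·94 + 190095·745 = 340321268, so x̄ = 340321268/457889 ≈ 743.24.
Σw·y = 128643·533 + 64470·117 + 21158·501 + 53523·83 + 190095·742 = 232202766, so ȳ = 232202766/457889 ≈ 507.12.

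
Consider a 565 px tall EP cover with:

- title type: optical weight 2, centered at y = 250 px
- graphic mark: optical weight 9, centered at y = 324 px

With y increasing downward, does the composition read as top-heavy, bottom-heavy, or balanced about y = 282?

Σw = 2 + 9 = 11.
Σw·y = 2·250 + 9·324 = 3416, so ȳ = 3416/11 ≈ 310.55.
310.5 vs midline 282 → bottom-heavy.

bottom-heavy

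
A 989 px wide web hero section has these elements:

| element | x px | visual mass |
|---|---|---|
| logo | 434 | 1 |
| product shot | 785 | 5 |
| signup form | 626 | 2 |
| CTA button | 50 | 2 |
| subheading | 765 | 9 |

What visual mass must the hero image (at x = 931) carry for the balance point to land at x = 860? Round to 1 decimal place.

Existing Σw = 19 (1 + 5 + 2 + 2 + 9); existing moment 1·434 + 5·785 + 2·626 + 2·50 + 9·765 = 12596.
Set Σw·x/Σw = 860: (12596 + 931w) = 860·(19 + w).
Rearranging, w·(931 − 860) = 860·19 − 12596 = 3744, so w ≈ 3744/71 = 52.73.

w ≈ 52.7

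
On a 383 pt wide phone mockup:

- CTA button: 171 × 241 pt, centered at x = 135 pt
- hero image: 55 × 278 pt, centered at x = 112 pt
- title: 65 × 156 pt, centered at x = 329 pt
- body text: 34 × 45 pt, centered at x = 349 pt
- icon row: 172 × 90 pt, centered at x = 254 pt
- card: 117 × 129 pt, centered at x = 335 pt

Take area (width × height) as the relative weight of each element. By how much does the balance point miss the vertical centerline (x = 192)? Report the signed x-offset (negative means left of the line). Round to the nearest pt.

≈ 12 pt

Areas: CTA button 171·241 = 41211, hero image 55·278 = 15290, title 65·156 = 10140, body text 34·45 = 1530, icon row 172·90 = 15480, card 117·129 = 15093. Total weight = 98744.
Σw·x = 41211·135 + 15290·112 + 10140·329 + 1530·349 + 15480·254 + 15093·335 = 20134070, so x̄ = 20134070/98744 ≈ 203.90.
Against x = 192, that's 203.90 − 192 = 11.90.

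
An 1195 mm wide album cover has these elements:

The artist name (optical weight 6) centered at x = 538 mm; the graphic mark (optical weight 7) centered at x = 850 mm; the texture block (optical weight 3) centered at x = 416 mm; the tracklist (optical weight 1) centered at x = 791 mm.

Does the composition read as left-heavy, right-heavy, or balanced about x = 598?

Total weight = 6 + 7 + 3 + 1 = 17.
Σw·x = 6·538 + 7·850 + 3·416 + 1·791 = 11217, so x̄ = 11217/17 ≈ 659.82.
Since 659.8 is right of 598, the composition reads right-heavy.

right-heavy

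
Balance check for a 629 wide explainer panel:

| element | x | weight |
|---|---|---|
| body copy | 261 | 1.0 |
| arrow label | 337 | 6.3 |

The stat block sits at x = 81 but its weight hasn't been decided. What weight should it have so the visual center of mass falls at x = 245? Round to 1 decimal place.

Fixed elements: Σw = 1.0 + 6.3 = 7.3, Σw·x = 1.0·261 + 6.3·337 = 2384.1.
Balance at x = 245 requires (2384.1 + w·81) / (7.3 + w) = 245.
Solving: w = (245·7.3 − 2384.1) / (81 − 245) = -595.6 / -164 ≈ 3.63.

w ≈ 3.6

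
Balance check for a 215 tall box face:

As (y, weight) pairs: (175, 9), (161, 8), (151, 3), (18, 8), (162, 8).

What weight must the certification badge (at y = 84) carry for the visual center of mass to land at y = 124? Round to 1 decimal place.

Existing Σw = 36 (9 + 8 + 3 + 8 + 8); existing moment 9·175 + 8·161 + 3·151 + 8·18 + 8·162 = 4756.
Balance at y = 124 requires (4756 + w·84) / (36 + w) = 124.
So w = (124·36 − 4756)/(84 − 124) = -292/-40 ≈ 7.30.

w ≈ 7.3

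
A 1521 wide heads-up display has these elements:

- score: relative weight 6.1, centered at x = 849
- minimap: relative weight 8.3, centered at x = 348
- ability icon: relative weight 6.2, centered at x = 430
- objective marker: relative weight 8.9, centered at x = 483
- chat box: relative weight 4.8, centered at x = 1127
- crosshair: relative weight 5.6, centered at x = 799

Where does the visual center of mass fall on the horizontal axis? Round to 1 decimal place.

x ≈ 624.5

Σw = 6.1 + 8.3 + 6.2 + 8.9 + 4.8 + 5.6 = 39.9.
x-moment: 6.1·849 + 8.3·348 + 6.2·430 + 8.9·483 + 4.8·1127 + 5.6·799 = 24916.0; centroid 24916.0/39.9 ≈ 624.46.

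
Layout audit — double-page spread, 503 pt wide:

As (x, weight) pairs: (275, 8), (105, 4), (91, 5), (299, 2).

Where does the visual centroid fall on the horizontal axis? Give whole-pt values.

Σw = 8 + 4 + 5 + 2 = 19.
x: (8·275 + 4·105 + 5·91 + 2·299) / 19 = 3673 / 19 ≈ 193.32

x ≈ 193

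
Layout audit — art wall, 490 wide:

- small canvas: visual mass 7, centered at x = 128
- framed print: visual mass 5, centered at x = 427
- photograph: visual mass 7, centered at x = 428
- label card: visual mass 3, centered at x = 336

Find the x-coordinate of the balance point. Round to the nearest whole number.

Total weight = 7 + 5 + 7 + 3 = 22.
x-moment: 7·128 + 5·427 + 7·428 + 3·336 = 7035; centroid 7035/22 ≈ 319.77.

x ≈ 320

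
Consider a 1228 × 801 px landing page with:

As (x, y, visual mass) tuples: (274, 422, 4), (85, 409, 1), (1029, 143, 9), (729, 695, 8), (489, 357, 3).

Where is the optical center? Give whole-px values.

Total weight = 4 + 1 + 9 + 8 + 3 = 25.
x: (4·274 + 1·85 + 9·1029 + 8·729 + 3·489) / 25 = 17741 / 25 ≈ 709.64
y: (4·422 + 1·409 + 9·143 + 8·695 + 3·357) / 25 = 10015 / 25 ≈ 400.60

(710, 401)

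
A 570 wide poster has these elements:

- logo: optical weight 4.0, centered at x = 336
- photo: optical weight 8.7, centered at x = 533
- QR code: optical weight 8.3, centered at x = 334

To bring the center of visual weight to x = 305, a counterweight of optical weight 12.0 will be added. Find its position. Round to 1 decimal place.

After adding the counterweight, total weight = 4.0 + 8.7 + 8.3 + 12.0 = 33.0.
Along x: (8753.3 + 12.0·x) / 33.0 = 305 (existing moment 4.0·336 + 8.7·533 + 8.3·334 = 8753.3) ⇒ x = (10065.0 − 8753.3) / 12.0 ≈ 109.31.

x ≈ 109.3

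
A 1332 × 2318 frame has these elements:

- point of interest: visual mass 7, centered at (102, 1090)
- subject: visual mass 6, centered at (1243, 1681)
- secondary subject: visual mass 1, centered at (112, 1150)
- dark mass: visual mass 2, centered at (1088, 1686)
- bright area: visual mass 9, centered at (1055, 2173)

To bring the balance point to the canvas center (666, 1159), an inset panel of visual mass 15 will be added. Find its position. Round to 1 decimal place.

With the inset panel, Σw becomes 7 + 6 + 1 + 2 + 9 + 15 = 40.
x: need Σw·x = 40·666 = 26640. Existing = 7·102 + 6·1243 + 1·112 + 2·1088 + 9·1055 = 19955. Remainder 6685 / 15 ≈ 445.67.
y: need Σw·y = 40·1159 = 46360. Existing = 7·1090 + 6·1681 + 1·1150 + 2·1686 + 9·2173 = 41795. Remainder 4565 / 15 ≈ 304.33.

(445.7, 304.3)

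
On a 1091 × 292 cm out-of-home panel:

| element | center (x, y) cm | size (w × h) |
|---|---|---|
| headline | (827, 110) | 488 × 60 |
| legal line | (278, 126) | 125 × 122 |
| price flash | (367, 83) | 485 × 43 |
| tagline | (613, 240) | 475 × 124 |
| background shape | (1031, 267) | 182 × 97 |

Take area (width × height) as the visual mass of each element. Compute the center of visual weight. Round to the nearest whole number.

Areas → weights: headline 488·60 = 29280, legal line 125·122 = 15250, price flash 485·43 = 20855, tagline 475·124 = 58900, background shape 182·97 = 17654; Σw = 141939.
Σw·x = 29280·827 + 15250·278 + 20855·367 + 58900·613 + 17654·1031 = 90414819, so x̄ = 90414819/141939 ≈ 637.00.
Σw·y = 29280·110 + 15250·126 + 20855·83 + 58900·240 + 17654·267 = 25722883, so ȳ = 25722883/141939 ≈ 181.22.

(637, 181)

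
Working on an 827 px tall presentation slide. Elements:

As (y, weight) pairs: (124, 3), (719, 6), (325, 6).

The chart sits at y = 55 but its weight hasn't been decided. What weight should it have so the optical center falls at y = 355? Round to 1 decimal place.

w ≈ 4.4

Existing Σw = 15 (3 + 6 + 6); existing moment 3·124 + 6·719 + 6·325 = 6636.
For the centroid to hit 355: (6636 + w·55) / (15 + w) = 355.
So w = (355·15 − 6636)/(55 − 355) = -1311/-300 ≈ 4.37.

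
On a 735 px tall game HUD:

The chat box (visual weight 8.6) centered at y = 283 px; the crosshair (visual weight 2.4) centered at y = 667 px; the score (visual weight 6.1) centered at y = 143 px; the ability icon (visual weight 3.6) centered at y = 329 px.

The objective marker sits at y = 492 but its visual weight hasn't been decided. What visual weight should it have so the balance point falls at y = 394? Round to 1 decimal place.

w ≈ 21.1

Known weights sum to 8.6 + 2.4 + 6.1 + 3.6 = 20.7; their moment is 8.6·283 + 2.4·667 + 6.1·143 + 3.6·329 = 6091.3.
Set Σw·y/Σw = 394: (6091.3 + 492w) = 394·(20.7 + w).
Rearranging, w·(492 − 394) = 394·20.7 − 6091.3 = 2064.5, so w ≈ 2064.5/98 = 21.07.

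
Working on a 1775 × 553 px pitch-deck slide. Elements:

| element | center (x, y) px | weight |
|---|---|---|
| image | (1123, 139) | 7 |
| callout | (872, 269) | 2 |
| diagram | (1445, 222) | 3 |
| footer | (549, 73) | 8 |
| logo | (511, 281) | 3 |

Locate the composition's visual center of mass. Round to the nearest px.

(864, 157)

Σw = 7 + 2 + 3 + 8 + 3 = 23.
x: (7·1123 + 2·872 + 3·1445 + 8·549 + 3·511) / 23 = 19865 / 23 ≈ 863.70
y: (7·139 + 2·269 + 3·222 + 8·73 + 3·281) / 23 = 3604 / 23 ≈ 156.70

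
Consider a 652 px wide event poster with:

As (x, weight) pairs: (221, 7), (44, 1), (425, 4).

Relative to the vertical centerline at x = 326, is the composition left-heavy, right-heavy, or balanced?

left-heavy

Total weight = 7 + 1 + 4 = 12.
x: (7·221 + 1·44 + 4·425) / 12 = 3291 / 12 ≈ 274.25
274.2 lies left of the midline 326, so the layout is left-heavy.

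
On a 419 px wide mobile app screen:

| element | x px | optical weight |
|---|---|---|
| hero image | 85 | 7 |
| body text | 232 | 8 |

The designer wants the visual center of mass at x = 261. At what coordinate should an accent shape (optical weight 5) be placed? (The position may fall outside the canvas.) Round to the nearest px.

x ≈ 554

After adding the accent shape, total weight = 7 + 8 + 5 = 20.
x: target moment 20×261 = 5220; current 7·85 + 8·232 = 2451; the accent shape supplies 2769, so x = 2769/5 ≈ 553.80.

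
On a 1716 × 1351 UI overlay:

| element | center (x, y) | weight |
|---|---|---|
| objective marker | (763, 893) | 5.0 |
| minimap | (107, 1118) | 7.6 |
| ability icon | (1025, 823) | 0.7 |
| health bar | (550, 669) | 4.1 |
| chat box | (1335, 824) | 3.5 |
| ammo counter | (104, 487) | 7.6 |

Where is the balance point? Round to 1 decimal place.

Total weight = 5.0 + 7.6 + 0.7 + 4.1 + 3.5 + 7.6 = 28.5.
x: moment 13063.6 / weight 28.5 ≈ 458.37
y: moment 22866.0 / weight 28.5 ≈ 802.32

(458.4, 802.3)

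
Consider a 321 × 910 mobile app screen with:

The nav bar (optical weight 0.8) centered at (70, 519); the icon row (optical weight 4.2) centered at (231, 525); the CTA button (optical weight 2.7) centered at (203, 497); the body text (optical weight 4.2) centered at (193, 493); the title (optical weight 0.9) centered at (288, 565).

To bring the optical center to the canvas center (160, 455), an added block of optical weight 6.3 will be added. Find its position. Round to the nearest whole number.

(65, 341)

After adding the added block, total weight = 0.8 + 4.2 + 2.7 + 4.2 + 0.9 + 6.3 = 19.1.
x: need Σw·x = 19.1·160 = 3056.0. Existing = 0.8·70 + 4.2·231 + 2.7·203 + 4.2·193 + 0.9·288 = 2644.1. Remainder 411.9 / 6.3 ≈ 65.38.
y: need Σw·y = 19.1·455 = 8690.5. Existing = 0.8·519 + 4.2·525 + 2.7·497 + 4.2·493 + 0.9·565 = 6541.2. Remainder 2149.3 / 6.3 ≈ 341.16.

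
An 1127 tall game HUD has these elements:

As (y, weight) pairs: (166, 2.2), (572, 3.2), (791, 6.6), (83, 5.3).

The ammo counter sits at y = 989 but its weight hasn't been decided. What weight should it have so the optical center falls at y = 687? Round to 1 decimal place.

Fixed elements: Σw = 2.2 + 3.2 + 6.6 + 5.3 = 17.3, Σw·y = 2.2·166 + 3.2·572 + 6.6·791 + 5.3·83 = 7856.1.
Balance at y = 687 requires (7856.1 + w·989) / (17.3 + w) = 687.
Solving: w = (687·17.3 − 7856.1) / (989 − 687) = 4029.0 / 302 ≈ 13.34.

w ≈ 13.3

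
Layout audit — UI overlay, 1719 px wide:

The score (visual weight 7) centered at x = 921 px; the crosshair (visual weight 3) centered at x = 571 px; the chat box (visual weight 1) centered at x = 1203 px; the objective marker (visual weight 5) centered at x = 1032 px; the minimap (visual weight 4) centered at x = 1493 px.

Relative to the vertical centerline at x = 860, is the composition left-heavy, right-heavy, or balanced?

Total weight = 7 + 3 + 1 + 5 + 4 = 20.
Σw·x = 7·921 + 3·571 + 1·1203 + 5·1032 + 4·1493 = 20495, so x̄ = 20495/20 ≈ 1024.75.
Since 1024.8 is right of 860, the composition reads right-heavy.

right-heavy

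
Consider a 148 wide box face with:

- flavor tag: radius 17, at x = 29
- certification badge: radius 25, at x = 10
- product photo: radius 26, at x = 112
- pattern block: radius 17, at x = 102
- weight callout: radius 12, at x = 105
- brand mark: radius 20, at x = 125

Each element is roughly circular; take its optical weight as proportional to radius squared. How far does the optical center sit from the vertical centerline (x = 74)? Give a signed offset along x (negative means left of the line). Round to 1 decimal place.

r² weights: flavor tag 17² = 289, certification badge 25² = 625, product photo 26² = 676, pattern block 17² = 289, weight callout 12² = 144, brand mark 20² = 400. Total = 2423.
x: moment 184941 / weight 2423 ≈ 76.33
Against x = 74, that's 76.33 − 74 = 2.33.

≈ 2.3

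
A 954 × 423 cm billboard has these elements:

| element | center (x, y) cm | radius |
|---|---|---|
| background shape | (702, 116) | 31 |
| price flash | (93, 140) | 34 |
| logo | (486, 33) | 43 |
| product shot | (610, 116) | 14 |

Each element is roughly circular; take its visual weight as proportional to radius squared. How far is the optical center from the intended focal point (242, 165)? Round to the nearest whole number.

Weights ∝ r²: background shape 31² = 961, price flash 34² = 1156, logo 43² = 1849, product shot 14² = 196; Σw = 4162.
Σw·x = 961·702 + 1156·93 + 1849·486 + 196·610 = 1800304, so x̄ = 1800304/4162 ≈ 432.56.
Σw·y = 961·116 + 1156·140 + 1849·33 + 196·116 = 357069, so ȳ = 357069/4162 ≈ 85.79.
Relative to (242, 165): Δ = (190.56, -79.21); |Δ| = √(190.56² + -79.21²) ≈ 206.36.

≈ 206 cm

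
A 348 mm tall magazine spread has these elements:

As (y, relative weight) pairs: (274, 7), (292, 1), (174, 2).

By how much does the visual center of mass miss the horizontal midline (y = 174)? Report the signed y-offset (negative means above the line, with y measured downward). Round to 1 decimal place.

≈ 81.8 mm

Total weight = 7 + 1 + 2 = 10.
Σw·y = 7·274 + 1·292 + 2·174 = 2558, so ȳ = 2558/10 ≈ 255.80.
Difference: 255.80 − 174 ≈ 81.80.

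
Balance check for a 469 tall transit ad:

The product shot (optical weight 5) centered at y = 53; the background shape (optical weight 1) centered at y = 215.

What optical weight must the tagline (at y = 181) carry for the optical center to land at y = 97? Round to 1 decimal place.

Known weights sum to 5 + 1 = 6; their moment is 5·53 + 1·215 = 480.
Set Σw·y/Σw = 97: (480 + 181w) = 97·(6 + w).
Solving: w = (97·6 − 480) / (181 − 97) = 102 / 84 ≈ 1.21.

w ≈ 1.2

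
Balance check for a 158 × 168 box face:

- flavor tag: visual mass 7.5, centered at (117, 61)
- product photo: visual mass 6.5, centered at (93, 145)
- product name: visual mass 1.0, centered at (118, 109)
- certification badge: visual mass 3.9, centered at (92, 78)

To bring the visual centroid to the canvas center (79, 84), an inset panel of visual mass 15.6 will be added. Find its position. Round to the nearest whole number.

After adding the inset panel, total weight = 7.5 + 6.5 + 1.0 + 3.9 + 15.6 = 34.5.
x: target moment 34.5×79 = 2725.5; current 7.5·117 + 6.5·93 + 1.0·118 + 3.9·92 = 1958.8; the inset panel supplies 766.7, so x = 766.7/15.6 ≈ 49.15.
y: target moment 34.5×84 = 2898.0; current 7.5·61 + 6.5·145 + 1.0·109 + 3.9·78 = 1813.2; the inset panel supplies 1084.8, so y = 1084.8/15.6 ≈ 69.54.

(49, 70)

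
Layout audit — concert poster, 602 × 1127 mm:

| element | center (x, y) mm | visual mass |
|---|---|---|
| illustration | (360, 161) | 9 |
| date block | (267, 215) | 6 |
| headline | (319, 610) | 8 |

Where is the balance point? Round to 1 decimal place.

(321.5, 331.3)

Total weight = 9 + 6 + 8 = 23.
x: (9·360 + 6·267 + 8·319) / 23 = 7394 / 23 ≈ 321.48
y: (9·161 + 6·215 + 8·610) / 23 = 7619 / 23 ≈ 331.26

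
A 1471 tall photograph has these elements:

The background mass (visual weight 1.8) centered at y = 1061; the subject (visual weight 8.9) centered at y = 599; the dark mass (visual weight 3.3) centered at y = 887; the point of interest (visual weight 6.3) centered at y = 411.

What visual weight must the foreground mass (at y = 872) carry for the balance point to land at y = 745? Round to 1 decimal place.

Fixed elements: Σw = 1.8 + 8.9 + 3.3 + 6.3 = 20.3, Σw·y = 1.8·1061 + 8.9·599 + 3.3·887 + 6.3·411 = 12757.3.
For the centroid to hit 745: (12757.3 + w·872) / (20.3 + w) = 745.
Rearranging, w·(872 − 745) = 745·20.3 − 12757.3 = 2366.2, so w ≈ 2366.2/127 = 18.63.

w ≈ 18.6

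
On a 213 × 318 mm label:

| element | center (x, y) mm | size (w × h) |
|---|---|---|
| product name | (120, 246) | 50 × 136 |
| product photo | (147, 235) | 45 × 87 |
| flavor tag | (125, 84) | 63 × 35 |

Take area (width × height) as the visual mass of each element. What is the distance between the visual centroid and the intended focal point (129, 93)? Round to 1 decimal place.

Taking area as weight: product name 50·136 = 6800, product photo 45·87 = 3915, flavor tag 63·35 = 2205. Sum 12920.
Σw·x = 6800·120 + 3915·147 + 2205·125 = 1667130, so x̄ = 1667130/12920 ≈ 129.03.
Σw·y = 6800·246 + 3915·235 + 2205·84 = 2778045, so ȳ = 2778045/12920 ≈ 215.02.
Relative to (129, 93): Δ = (0.03, 122.02); |Δ| = √(0.03² + 122.02²) ≈ 122.02.

≈ 122.0 mm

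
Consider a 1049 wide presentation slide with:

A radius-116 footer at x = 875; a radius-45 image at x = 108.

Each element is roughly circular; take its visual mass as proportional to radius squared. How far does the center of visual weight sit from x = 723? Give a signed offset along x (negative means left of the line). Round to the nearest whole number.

≈ 52

r² weights: footer 116² = 13456, image 45² = 2025. Total = 15481.
x: (13456·875 + 2025·108) / 15481 = 11992700 / 15481 ≈ 774.67
Offset from x = 723: 774.67 − 723 ≈ 51.67.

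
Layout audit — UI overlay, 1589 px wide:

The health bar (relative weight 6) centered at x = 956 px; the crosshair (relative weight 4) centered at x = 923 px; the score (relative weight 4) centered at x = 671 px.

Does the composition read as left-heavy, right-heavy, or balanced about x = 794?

Weights sum to 6 + 4 + 4 = 14.
x-moment: 6·956 + 4·923 + 4·671 = 12112; centroid 12112/14 ≈ 865.14.
865.1 vs midline 794 → right-heavy.

right-heavy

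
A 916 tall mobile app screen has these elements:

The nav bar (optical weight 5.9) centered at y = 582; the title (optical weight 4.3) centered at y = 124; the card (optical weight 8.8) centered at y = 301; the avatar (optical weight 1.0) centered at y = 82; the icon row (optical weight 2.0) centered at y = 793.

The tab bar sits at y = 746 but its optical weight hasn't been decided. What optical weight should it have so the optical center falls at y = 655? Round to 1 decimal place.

Fixed elements: Σw = 5.9 + 4.3 + 8.8 + 1.0 + 2.0 = 22.0, Σw·y = 5.9·582 + 4.3·124 + 8.8·301 + 1.0·82 + 2.0·793 = 8283.8.
Set Σw·y/Σw = 655: (8283.8 + 746w) = 655·(22.0 + w).
Rearranging, w·(746 − 655) = 655·22.0 − 8283.8 = 6126.2, so w ≈ 6126.2/91 = 67.32.

w ≈ 67.3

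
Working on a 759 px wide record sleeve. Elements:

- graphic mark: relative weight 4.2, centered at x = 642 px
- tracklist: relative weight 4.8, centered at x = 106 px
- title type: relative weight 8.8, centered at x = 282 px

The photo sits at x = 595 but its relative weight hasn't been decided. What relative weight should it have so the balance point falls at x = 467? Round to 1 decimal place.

Existing Σw = 17.8 (4.2 + 4.8 + 8.8); existing moment 4.2·642 + 4.8·106 + 8.8·282 = 5686.8.
Set Σw·x/Σw = 467: (5686.8 + 595w) = 467·(17.8 + w).
Solving: w = (467·17.8 − 5686.8) / (595 − 467) = 2625.8 / 128 ≈ 20.51.

w ≈ 20.5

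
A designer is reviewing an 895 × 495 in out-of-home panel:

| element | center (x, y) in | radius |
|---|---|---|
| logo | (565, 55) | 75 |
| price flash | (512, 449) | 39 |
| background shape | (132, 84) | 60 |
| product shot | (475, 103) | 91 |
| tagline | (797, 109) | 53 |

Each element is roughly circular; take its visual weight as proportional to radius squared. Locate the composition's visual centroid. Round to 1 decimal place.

(485.6, 112.4)

Weights ∝ r²: logo 75² = 5625, price flash 39² = 1521, background shape 60² = 3600, product shot 91² = 8281, tagline 53² = 2809; Σw = 21836.
Σw·x = 5625·565 + 1521·512 + 3600·132 + 8281·475 + 2809·797 = 10604325, so x̄ = 10604325/21836 ≈ 485.63.
Σw·y = 5625·55 + 1521·449 + 3600·84 + 8281·103 + 2809·109 = 2453828, so ȳ = 2453828/21836 ≈ 112.38.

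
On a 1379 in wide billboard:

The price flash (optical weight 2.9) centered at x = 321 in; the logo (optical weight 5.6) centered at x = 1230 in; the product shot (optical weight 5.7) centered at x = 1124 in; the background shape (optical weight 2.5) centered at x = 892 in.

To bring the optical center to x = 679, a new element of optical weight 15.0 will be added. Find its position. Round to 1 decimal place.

x ≈ 337.9

With the new element, Σw becomes 2.9 + 5.6 + 5.7 + 2.5 + 15.0 = 31.7.
Along x: (16455.7 + 15.0·x) / 31.7 = 679 (existing moment 2.9·321 + 5.6·1230 + 5.7·1124 + 2.5·892 = 16455.7) ⇒ x = (21524.3 − 16455.7) / 15.0 ≈ 337.91.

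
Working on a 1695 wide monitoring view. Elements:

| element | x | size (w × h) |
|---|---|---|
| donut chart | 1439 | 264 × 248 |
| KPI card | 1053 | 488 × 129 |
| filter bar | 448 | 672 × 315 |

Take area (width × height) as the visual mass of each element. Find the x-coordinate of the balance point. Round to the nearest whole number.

x ≈ 751

Areas → weights: donut chart 264·248 = 65472, KPI card 488·129 = 62952, filter bar 672·315 = 211680; Σw = 340104.
x-moment: 65472·1439 + 62952·1053 + 211680·448 = 255335304; centroid 255335304/340104 ≈ 750.76.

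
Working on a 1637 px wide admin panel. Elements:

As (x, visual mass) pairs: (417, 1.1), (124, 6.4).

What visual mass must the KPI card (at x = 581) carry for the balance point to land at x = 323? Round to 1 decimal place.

w ≈ 4.5

Fixed elements: Σw = 1.1 + 6.4 = 7.5, Σw·x = 1.1·417 + 6.4·124 = 1252.3.
For the centroid to hit 323: (1252.3 + w·581) / (7.5 + w) = 323.
Rearranging, w·(581 − 323) = 323·7.5 − 1252.3 = 1170.2, so w ≈ 1170.2/258 = 4.54.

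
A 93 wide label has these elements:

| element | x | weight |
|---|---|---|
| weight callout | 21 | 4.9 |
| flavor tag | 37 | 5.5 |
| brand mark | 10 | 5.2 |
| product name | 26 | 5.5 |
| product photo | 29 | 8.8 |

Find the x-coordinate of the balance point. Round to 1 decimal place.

Weights sum to 4.9 + 5.5 + 5.2 + 5.5 + 8.8 = 29.9.
Σw·x = 4.9·21 + 5.5·37 + 5.2·10 + 5.5·26 + 8.8·29 = 756.6, so x̄ = 756.6/29.9 ≈ 25.30.

x ≈ 25.3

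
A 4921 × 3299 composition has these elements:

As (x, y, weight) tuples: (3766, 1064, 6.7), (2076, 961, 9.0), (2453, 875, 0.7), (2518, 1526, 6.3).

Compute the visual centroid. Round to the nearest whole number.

(2709, 1146)

Total weight = 6.7 + 9.0 + 0.7 + 6.3 = 22.7.
x: (6.7·3766 + 9.0·2076 + 0.7·2453 + 6.3·2518) / 22.7 = 61496.7 / 22.7 ≈ 2709.11
y: (6.7·1064 + 9.0·961 + 0.7·875 + 6.3·1526) / 22.7 = 26004.1 / 22.7 ≈ 1145.56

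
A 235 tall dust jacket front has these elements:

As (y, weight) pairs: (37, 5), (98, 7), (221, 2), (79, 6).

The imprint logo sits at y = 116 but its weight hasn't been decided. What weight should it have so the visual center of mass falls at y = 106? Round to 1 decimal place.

w ≈ 33.3

Existing Σw = 20 (5 + 7 + 2 + 6); existing moment 5·37 + 7·98 + 2·221 + 6·79 = 1787.
Set Σw·y/Σw = 106: (1787 + 116w) = 106·(20 + w).
Solving: w = (106·20 − 1787) / (116 − 106) = 333 / 10 ≈ 33.30.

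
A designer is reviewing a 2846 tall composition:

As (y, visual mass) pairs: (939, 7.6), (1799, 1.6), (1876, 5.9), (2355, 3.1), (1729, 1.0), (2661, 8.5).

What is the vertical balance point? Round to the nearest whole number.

Total weight = 7.6 + 1.6 + 5.9 + 3.1 + 1.0 + 8.5 = 27.7.
y: moment 52731.2 / weight 27.7 ≈ 1903.65

y ≈ 1904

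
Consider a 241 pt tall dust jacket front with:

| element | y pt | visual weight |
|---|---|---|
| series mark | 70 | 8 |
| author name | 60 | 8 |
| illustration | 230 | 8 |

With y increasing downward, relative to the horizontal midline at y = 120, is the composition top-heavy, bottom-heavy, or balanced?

balanced

Weights sum to 8 + 8 + 8 = 24.
Σw·y = 8·70 + 8·60 + 8·230 = 2880, so ȳ = 2880/24 ≈ 120.00.
120.00 = 120 exactly: balanced.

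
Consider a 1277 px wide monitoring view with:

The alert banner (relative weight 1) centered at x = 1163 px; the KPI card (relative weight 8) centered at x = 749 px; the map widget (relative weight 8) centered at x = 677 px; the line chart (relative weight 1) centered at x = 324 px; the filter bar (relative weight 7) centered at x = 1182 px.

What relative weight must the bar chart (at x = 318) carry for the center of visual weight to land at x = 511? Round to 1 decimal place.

w ≈ 43.5

Fixed elements: Σw = 1 + 8 + 8 + 1 + 7 = 25, Σw·x = 1·1163 + 8·749 + 8·677 + 1·324 + 7·1182 = 21169.
Set Σw·x/Σw = 511: (21169 + 318w) = 511·(25 + w).
Solving: w = (511·25 − 21169) / (318 − 511) = -8394 / -193 ≈ 43.49.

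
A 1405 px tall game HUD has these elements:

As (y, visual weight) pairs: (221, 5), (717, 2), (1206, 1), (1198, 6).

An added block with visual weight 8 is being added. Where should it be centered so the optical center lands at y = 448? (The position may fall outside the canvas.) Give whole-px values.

y ≈ -135

New total weight: (5 + 2 + 1 + 6) + 8 = 22.
Along y: (10933 + 8·y) / 22 = 448 (existing moment 5·221 + 2·717 + 1·1206 + 6·1198 = 10933) ⇒ y = (9856 − 10933) / 8 ≈ -134.62.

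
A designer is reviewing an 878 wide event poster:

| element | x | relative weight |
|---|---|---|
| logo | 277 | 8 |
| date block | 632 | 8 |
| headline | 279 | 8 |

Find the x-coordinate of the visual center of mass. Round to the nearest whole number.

x ≈ 396

Total weight = 8 + 8 + 8 = 24.
Σw·x = 8·277 + 8·632 + 8·279 = 9504, so x̄ = 9504/24 ≈ 396.00.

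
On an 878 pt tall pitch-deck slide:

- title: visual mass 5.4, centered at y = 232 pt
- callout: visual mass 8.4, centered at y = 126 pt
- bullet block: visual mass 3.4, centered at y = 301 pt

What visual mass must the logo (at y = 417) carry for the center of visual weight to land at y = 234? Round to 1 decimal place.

w ≈ 3.8

Existing Σw = 17.2 (5.4 + 8.4 + 3.4); existing moment 5.4·232 + 8.4·126 + 3.4·301 = 3334.6.
Balance at y = 234 requires (3334.6 + w·417) / (17.2 + w) = 234.
Solving: w = (234·17.2 − 3334.6) / (417 − 234) = 690.2 / 183 ≈ 3.77.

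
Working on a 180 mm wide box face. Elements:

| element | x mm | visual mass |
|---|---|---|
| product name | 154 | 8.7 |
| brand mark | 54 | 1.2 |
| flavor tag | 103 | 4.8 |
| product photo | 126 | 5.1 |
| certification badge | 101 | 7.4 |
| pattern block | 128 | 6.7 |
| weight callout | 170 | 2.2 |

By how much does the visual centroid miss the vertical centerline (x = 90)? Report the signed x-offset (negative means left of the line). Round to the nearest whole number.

Σw = 8.7 + 1.2 + 4.8 + 5.1 + 7.4 + 6.7 + 2.2 = 36.1.
Σw·x = 4520.6; x̄ = 4520.6/36.1 ≈ 125.22.
Difference: 125.22 − 90 ≈ 35.22.

≈ 35 mm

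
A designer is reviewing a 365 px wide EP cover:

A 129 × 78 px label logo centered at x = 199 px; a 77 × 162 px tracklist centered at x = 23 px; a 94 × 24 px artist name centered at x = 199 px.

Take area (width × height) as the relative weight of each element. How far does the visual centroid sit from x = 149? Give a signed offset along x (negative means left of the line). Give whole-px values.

Taking area as weight: label logo 129·78 = 10062, tracklist 77·162 = 12474, artist name 94·24 = 2256. Sum 24792.
x-moment: 10062·199 + 12474·23 + 2256·199 = 2738184; centroid 2738184/24792 ≈ 110.45.
Offset from x = 149: 110.45 − 149 ≈ -38.55.

≈ -39 px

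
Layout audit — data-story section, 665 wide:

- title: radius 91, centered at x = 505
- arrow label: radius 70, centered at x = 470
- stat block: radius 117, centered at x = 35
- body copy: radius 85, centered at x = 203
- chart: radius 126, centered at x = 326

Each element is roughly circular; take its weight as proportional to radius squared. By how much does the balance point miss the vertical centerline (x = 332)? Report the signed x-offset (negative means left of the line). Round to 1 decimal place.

Weights ∝ r²: title 91² = 8281, arrow label 70² = 4900, stat block 117² = 13689, body copy 85² = 7225, chart 126² = 15876; Σw = 49971.
x: (8281·505 + 4900·470 + 13689·35 + 7225·203 + 15876·326) / 49971 = 13606271 / 49971 ≈ 272.28
Difference: 272.28 − 332 ≈ -59.72.

≈ -59.7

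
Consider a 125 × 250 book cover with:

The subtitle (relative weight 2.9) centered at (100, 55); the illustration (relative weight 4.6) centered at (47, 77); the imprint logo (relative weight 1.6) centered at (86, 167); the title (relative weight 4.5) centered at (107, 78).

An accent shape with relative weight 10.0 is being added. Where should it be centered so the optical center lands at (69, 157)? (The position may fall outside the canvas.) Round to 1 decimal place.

New total weight: (2.9 + 4.6 + 1.6 + 4.5) + 10.0 = 23.6.
x: need Σw·x = 23.6·69 = 1628.4. Existing = 2.9·100 + 4.6·47 + 1.6·86 + 4.5·107 = 1125.3. Remainder 503.1 / 10.0 ≈ 50.31.
y: need Σw·y = 23.6·157 = 3705.2. Existing = 2.9·55 + 4.6·77 + 1.6·167 + 4.5·78 = 1131.9. Remainder 2573.3 / 10.0 ≈ 257.33.

(50.3, 257.3)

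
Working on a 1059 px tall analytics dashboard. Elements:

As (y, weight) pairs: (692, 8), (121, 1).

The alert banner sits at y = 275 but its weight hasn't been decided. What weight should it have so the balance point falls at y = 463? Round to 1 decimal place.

w ≈ 7.9

Existing Σw = 9 (8 + 1); existing moment 8·692 + 1·121 = 5657.
Set Σw·y/Σw = 463: (5657 + 275w) = 463·(9 + w).
Rearranging, w·(275 − 463) = 463·9 − 5657 = -1490, so w ≈ -1490/-188 = 7.93.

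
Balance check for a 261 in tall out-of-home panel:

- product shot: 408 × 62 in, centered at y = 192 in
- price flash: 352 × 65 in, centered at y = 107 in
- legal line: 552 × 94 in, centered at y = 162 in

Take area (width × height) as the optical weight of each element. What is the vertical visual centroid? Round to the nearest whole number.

y ≈ 157

Taking area as weight: product shot 408·62 = 25296, price flash 352·65 = 22880, legal line 552·94 = 51888. Sum 100064.
y-moment: 25296·192 + 22880·107 + 51888·162 = 15710848; centroid 15710848/100064 ≈ 157.01.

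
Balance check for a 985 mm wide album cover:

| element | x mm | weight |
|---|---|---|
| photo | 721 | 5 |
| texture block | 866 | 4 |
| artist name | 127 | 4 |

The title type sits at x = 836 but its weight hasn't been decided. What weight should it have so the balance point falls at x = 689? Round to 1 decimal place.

w ≈ 9.4

Fixed elements: Σw = 5 + 4 + 4 = 13, Σw·x = 5·721 + 4·866 + 4·127 = 7577.
Balance at x = 689 requires (7577 + w·836) / (13 + w) = 689.
Rearranging, w·(836 − 689) = 689·13 − 7577 = 1380, so w ≈ 1380/147 = 9.39.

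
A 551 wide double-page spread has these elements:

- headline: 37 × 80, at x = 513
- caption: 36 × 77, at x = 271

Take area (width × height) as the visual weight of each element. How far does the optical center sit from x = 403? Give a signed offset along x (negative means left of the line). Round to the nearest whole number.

≈ -7

Areas → weights: headline 37·80 = 2960, caption 36·77 = 2772; Σw = 5732.
x-moment: 2960·513 + 2772·271 = 2269692; centroid 2269692/5732 ≈ 395.97.
Difference: 395.97 − 403 ≈ -7.03.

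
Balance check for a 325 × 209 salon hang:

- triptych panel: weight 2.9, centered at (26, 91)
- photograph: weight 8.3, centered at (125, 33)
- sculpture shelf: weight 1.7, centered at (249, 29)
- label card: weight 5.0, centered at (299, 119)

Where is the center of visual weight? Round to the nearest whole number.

(169, 66)

Weights sum to 2.9 + 8.3 + 1.7 + 5.0 = 17.9.
x-moment: 2.9·26 + 8.3·125 + 1.7·249 + 5.0·299 = 3031.2; centroid 3031.2/17.9 ≈ 169.34.
y-moment: 2.9·91 + 8.3·33 + 1.7·29 + 5.0·119 = 1182.1; centroid 1182.1/17.9 ≈ 66.04.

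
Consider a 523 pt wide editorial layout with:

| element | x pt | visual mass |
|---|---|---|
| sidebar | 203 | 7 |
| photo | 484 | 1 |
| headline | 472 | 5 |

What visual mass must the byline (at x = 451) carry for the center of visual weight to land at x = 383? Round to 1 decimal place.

w ≈ 10.5

Existing Σw = 13 (7 + 1 + 5); existing moment 7·203 + 1·484 + 5·472 = 4265.
For the centroid to hit 383: (4265 + w·451) / (13 + w) = 383.
Rearranging, w·(451 − 383) = 383·13 − 4265 = 714, so w ≈ 714/68 = 10.50.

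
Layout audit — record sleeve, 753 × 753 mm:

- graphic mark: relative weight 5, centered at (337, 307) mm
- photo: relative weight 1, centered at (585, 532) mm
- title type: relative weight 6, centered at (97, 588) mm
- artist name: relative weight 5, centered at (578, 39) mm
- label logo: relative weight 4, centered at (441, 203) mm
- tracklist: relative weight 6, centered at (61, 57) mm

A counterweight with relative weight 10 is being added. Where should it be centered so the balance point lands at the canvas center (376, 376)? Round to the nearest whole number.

(604, 697)

After adding the counterweight, total weight = 5 + 1 + 6 + 5 + 4 + 6 + 10 = 37.
x: need Σw·x = 37·376 = 13912. Existing = 5·337 + 1·585 + 6·97 + 5·578 + 4·441 + 6·61 = 7872. Remainder 6040 / 10 ≈ 604.00.
y: need Σw·y = 37·376 = 13912. Existing = 5·307 + 1·532 + 6·588 + 5·39 + 4·203 + 6·57 = 6944. Remainder 6968 / 10 ≈ 696.80.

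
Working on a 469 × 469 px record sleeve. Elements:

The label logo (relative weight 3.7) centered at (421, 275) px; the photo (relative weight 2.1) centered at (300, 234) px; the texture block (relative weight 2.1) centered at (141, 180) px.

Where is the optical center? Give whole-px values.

Weights sum to 3.7 + 2.1 + 2.1 = 7.9.
Σw·x = 3.7·421 + 2.1·300 + 2.1·141 = 2483.8, so x̄ = 2483.8/7.9 ≈ 314.41.
Σw·y = 3.7·275 + 2.1·234 + 2.1·180 = 1886.9, so ȳ = 1886.9/7.9 ≈ 238.85.

(314, 239)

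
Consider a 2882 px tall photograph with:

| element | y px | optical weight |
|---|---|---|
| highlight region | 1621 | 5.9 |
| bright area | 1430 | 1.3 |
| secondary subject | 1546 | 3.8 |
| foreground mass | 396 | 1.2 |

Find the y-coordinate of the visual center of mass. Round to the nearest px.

y ≈ 1457

Σw = 5.9 + 1.3 + 3.8 + 1.2 = 12.2.
y-moment: 5.9·1621 + 1.3·1430 + 3.8·1546 + 1.2·396 = 17772.9; centroid 17772.9/12.2 ≈ 1456.80.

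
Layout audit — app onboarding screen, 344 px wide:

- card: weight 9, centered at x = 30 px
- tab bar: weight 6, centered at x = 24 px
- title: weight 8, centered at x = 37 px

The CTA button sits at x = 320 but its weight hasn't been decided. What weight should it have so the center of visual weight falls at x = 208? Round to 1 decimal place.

Existing Σw = 23 (9 + 6 + 8); existing moment 9·30 + 6·24 + 8·37 = 710.
Set Σw·x/Σw = 208: (710 + 320w) = 208·(23 + w).
Rearranging, w·(320 − 208) = 208·23 − 710 = 4074, so w ≈ 4074/112 = 36.38.

w ≈ 36.4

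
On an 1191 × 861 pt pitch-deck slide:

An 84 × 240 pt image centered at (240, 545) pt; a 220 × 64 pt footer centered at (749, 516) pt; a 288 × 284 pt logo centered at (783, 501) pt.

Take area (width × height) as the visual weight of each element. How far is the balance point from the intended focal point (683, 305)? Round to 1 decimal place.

≈ 205.5 pt

Areas → weights: image 84·240 = 20160, footer 220·64 = 14080, logo 288·284 = 81792; Σw = 116032.
x-moment: 20160·240 + 14080·749 + 81792·783 = 79427456; centroid 79427456/116032 ≈ 684.53.
y-moment: 20160·545 + 14080·516 + 81792·501 = 59230272; centroid 59230272/116032 ≈ 510.46.
Relative to (683, 305): Δ = (1.53, 205.46); |Δ| = √(1.53² + 205.46²) ≈ 205.47.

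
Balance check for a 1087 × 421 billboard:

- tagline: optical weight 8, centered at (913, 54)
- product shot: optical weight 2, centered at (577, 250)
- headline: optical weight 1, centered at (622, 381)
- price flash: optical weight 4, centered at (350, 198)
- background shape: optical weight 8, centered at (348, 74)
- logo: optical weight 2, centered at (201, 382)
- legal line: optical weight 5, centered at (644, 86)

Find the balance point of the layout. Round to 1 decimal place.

Total weight = 8 + 2 + 1 + 4 + 8 + 2 + 5 = 30.
Σw·x = 8·913 + 2·577 + 1·622 + 4·350 + 8·348 + 2·201 + 5·644 = 16886, so x̄ = 16886/30 ≈ 562.87.
Σw·y = 8·54 + 2·250 + 1·381 + 4·198 + 8·74 + 2·382 + 5·86 = 3891, so ȳ = 3891/30 ≈ 129.70.

(562.9, 129.7)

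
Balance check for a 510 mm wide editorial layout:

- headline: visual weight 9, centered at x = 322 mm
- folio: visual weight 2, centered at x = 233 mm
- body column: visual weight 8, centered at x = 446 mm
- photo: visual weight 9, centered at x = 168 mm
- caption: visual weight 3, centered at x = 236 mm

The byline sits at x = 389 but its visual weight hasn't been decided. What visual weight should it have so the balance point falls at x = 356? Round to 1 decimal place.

Fixed elements: Σw = 9 + 2 + 8 + 9 + 3 = 31, Σw·x = 9·322 + 2·233 + 8·446 + 9·168 + 3·236 = 9152.
Set Σw·x/Σw = 356: (9152 + 389w) = 356·(31 + w).
So w = (356·31 − 9152)/(389 − 356) = 1884/33 ≈ 57.09.

w ≈ 57.1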